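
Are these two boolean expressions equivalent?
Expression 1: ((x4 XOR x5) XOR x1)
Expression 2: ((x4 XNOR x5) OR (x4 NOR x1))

No. Counterexample: with x1=0, x5=0, x4=0, Expression 1 = 0 but Expression 2 = 1.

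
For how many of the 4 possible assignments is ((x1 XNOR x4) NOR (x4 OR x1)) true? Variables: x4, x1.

No assignment satisfies the expression.
Count: 0 out of 4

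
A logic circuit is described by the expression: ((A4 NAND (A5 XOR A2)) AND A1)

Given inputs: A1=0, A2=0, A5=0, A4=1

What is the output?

Substituting: ((1 NAND (0 XOR 0)) AND 0)
= 0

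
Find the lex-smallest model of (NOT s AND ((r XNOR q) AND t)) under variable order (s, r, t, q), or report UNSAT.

s=0, r=0, t=1, q=0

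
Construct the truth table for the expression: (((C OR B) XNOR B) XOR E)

B | E | C | Output
------------------
0 | 0 | 0 | 1
0 | 0 | 1 | 0
0 | 1 | 0 | 0
0 | 1 | 1 | 1
1 | 0 | 0 | 1
1 | 0 | 1 | 1
1 | 1 | 0 | 0
1 | 1 | 1 | 0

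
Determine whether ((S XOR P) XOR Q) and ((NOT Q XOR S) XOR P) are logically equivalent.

No. Counterexample: with S=0, Q=0, P=0, Expression 1 = 0 but Expression 2 = 1.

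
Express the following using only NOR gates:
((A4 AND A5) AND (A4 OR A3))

((((A4 NOR A4) NOR (A5 NOR A5)) NOR ((A4 NOR A4) NOR (A5 NOR A5))) NOR (((A4 NOR A3) NOR (A4 NOR A3)) NOR ((A4 NOR A3) NOR (A4 NOR A3))))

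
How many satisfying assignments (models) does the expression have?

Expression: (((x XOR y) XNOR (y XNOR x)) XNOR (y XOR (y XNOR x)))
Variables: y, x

Satisfying assignments: (0,1), (1,1)
Count: 2 out of 4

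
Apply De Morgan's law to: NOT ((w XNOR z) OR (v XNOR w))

NOT (w XNOR z) AND NOT (v XNOR w)
De Morgan's: NOT(OR of terms) = AND of negations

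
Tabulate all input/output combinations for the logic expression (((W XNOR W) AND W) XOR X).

X | W | Output
--------------
0 | 0 | 0
0 | 1 | 1
1 | 0 | 1
1 | 1 | 0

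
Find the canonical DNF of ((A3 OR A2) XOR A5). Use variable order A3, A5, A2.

(NOT A3 AND NOT A5 AND A2) OR (NOT A3 AND A5 AND NOT A2) OR (A3 AND NOT A5 AND NOT A2) OR (A3 AND NOT A5 AND A2)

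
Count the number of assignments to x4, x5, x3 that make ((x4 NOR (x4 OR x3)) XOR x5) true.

Satisfying assignments: (0,0,0), (0,1,1), (1,1,0), (1,1,1)
Count: 4 out of 8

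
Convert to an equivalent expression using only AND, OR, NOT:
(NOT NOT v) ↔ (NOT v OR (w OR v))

((NOT NOT v) AND (NOT v OR (w OR v))) OR (NOT v AND NOT (NOT v OR (w OR v)))
(Biconditional = both true or both false)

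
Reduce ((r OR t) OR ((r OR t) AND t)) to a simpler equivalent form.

By absorption (E OR (E AND v) = E):
= (r OR t)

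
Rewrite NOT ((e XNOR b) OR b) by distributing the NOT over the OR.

NOT (e XNOR b) AND NOT b
De Morgan's: NOT(OR of terms) = AND of negations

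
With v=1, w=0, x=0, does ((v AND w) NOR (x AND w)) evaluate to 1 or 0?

Substituting: ((1 AND 0) NOR (0 AND 0))
= 1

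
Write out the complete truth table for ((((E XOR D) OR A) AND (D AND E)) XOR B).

A | E | B | D | Output
----------------------
0 | 0 | 0 | 0 | 0
0 | 0 | 0 | 1 | 0
0 | 0 | 1 | 0 | 1
0 | 0 | 1 | 1 | 1
0 | 1 | 0 | 0 | 0
0 | 1 | 0 | 1 | 0
0 | 1 | 1 | 0 | 1
0 | 1 | 1 | 1 | 1
1 | 0 | 0 | 0 | 0
1 | 0 | 0 | 1 | 0
1 | 0 | 1 | 0 | 1
1 | 0 | 1 | 1 | 1
1 | 1 | 0 | 0 | 0
1 | 1 | 0 | 1 | 1
1 | 1 | 1 | 0 | 1
1 | 1 | 1 | 1 | 0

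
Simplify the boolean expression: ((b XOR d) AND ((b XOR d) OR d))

By absorption (E AND (E OR v) = E):
= (b XOR d)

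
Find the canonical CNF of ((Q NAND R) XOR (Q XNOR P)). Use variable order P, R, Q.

(P OR R OR Q) AND (P OR NOT R OR Q) AND (P OR NOT R OR NOT Q) AND (NOT P OR R OR NOT Q)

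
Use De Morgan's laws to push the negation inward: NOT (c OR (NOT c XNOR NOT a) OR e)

NOT c AND NOT (NOT c XNOR NOT a) AND NOT e
De Morgan's: NOT(OR of terms) = AND of negations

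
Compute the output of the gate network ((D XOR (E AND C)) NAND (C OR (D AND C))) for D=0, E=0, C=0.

Substituting: ((0 XOR (0 AND 0)) NAND (0 OR (0 AND 0)))
= 1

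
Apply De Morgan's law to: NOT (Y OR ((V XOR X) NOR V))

NOT Y AND NOT ((V XOR X) NOR V)
De Morgan's: NOT(OR of terms) = AND of negations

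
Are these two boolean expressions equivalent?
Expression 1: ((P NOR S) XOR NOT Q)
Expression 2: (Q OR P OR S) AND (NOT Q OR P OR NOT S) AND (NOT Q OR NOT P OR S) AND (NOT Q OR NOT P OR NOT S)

Yes, they are equivalent — the two output columns agree on all 8 assignments:
Q | P | S | Expression 1 | Expression 2
---------------------------------------
0 | 0 | 0 | 0 | 0
0 | 0 | 1 | 1 | 1
0 | 1 | 0 | 1 | 1
0 | 1 | 1 | 1 | 1
1 | 0 | 0 | 1 | 1
1 | 0 | 1 | 0 | 0
1 | 1 | 0 | 0 | 0
1 | 1 | 1 | 0 | 0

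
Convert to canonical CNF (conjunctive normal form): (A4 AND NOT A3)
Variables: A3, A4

(A3 OR A4) AND (NOT A3 OR A4) AND (NOT A3 OR NOT A4)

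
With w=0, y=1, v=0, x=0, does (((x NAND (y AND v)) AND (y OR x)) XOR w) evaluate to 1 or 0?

Substituting: (((0 NAND (1 AND 0)) AND (1 OR 0)) XOR 0)
= 1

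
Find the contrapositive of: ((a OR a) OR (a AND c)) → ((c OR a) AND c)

Contrapositive: NOT ((c OR a) AND c) → NOT ((a OR a) OR (a AND c))
Note: A statement and its contrapositive are logically equivalent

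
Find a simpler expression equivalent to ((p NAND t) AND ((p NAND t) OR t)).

By absorption (E AND (E OR v) = E):
= (p NAND t)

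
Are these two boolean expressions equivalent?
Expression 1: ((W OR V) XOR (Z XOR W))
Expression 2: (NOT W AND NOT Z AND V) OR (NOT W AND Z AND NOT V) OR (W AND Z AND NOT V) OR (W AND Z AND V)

Yes, they are equivalent — the two output columns agree on all 8 assignments:
W | Z | V | Expression 1 | Expression 2
---------------------------------------
0 | 0 | 0 | 0 | 0
0 | 0 | 1 | 1 | 1
0 | 1 | 0 | 1 | 1
0 | 1 | 1 | 0 | 0
1 | 0 | 0 | 0 | 0
1 | 0 | 1 | 0 | 0
1 | 1 | 0 | 1 | 1
1 | 1 | 1 | 1 | 1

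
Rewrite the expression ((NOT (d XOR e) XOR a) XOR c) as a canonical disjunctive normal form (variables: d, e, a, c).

(NOT d AND NOT e AND NOT a AND NOT c) OR (NOT d AND NOT e AND a AND c) OR (NOT d AND e AND NOT a AND c) OR (NOT d AND e AND a AND NOT c) OR (d AND NOT e AND NOT a AND c) OR (d AND NOT e AND a AND NOT c) OR (d AND e AND NOT a AND NOT c) OR (d AND e AND a AND c)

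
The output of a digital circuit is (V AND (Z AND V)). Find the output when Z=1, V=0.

Substituting: (0 AND (1 AND 0))
= 0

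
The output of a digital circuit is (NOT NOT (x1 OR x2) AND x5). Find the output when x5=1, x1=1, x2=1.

Substituting: (NOT NOT (1 OR 1) AND 1)
= 1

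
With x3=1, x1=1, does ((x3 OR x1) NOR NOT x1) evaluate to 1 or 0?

Substituting: ((1 OR 1) NOR NOT 1)
= 0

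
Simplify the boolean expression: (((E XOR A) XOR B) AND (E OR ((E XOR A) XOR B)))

By absorption (E AND (E OR v) = E):
= ((E XOR A) XOR B)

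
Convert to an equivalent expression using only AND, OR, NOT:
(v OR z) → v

NOT (v OR z) OR v
(Implication elimination: A → B = NOT A OR B)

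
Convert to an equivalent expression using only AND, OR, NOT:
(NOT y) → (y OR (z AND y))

y OR (y OR (z AND y))
(Implication elimination: A → B = NOT A OR B)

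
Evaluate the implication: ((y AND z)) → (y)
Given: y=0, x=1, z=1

Antecedent ((y AND z)) = 0; consequent (y) = 0.
0 → 0 = 1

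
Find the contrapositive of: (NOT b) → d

Contrapositive: NOT d → b
Note: A statement and its contrapositive are logically equivalent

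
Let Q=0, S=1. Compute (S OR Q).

Substituting: (1 OR 0)
= 1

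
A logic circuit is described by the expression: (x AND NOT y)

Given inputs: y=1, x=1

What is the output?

Substituting: (1 AND NOT 1)
= 0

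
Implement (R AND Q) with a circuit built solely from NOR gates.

((R NOR R) NOR (Q NOR Q))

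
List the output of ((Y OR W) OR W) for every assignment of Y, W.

Y | W | Output
--------------
0 | 0 | 0
0 | 1 | 1
1 | 0 | 1
1 | 1 | 1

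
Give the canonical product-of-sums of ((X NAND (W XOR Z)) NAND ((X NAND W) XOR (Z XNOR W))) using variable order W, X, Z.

ΠM(1, 4, 7) = (W OR X OR NOT Z) AND (NOT W OR X OR Z) AND (NOT W OR NOT X OR NOT Z)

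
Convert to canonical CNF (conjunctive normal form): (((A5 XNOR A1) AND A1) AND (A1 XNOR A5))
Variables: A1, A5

(A1 OR A5) AND (A1 OR NOT A5) AND (NOT A1 OR A5)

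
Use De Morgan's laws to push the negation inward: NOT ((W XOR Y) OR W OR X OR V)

NOT (W XOR Y) AND NOT W AND NOT X AND NOT V
De Morgan's: NOT(OR of terms) = AND of negations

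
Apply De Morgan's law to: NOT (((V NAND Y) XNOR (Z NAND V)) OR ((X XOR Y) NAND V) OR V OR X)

NOT ((V NAND Y) XNOR (Z NAND V)) AND NOT ((X XOR Y) NAND V) AND NOT V AND NOT X
De Morgan's: NOT(OR of terms) = AND of negations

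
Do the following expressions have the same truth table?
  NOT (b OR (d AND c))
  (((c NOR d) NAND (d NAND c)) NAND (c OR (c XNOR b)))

No. Counterexample: with d=0, c=0, b=1, Expression 1 = 0 but Expression 2 = 1.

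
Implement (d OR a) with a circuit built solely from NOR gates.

((d NOR a) NOR (d NOR a))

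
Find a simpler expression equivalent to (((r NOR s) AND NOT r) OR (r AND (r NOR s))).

By distribution ((E AND v) OR (E AND NOT v) = E):
= (r NOR s)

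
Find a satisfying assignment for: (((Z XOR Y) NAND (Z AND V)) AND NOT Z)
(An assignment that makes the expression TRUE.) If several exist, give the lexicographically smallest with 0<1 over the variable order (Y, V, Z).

Y=0, V=0, Z=0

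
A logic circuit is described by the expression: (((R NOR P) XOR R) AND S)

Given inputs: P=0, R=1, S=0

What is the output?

Substituting: (((1 NOR 0) XOR 1) AND 0)
= 0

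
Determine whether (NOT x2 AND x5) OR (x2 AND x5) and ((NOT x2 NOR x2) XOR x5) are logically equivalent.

Yes, they are equivalent — the two output columns agree on all 4 assignments:
x2 | x5 | Expression 1 | Expression 2
-------------------------------------
0 | 0 | 0 | 0
0 | 1 | 1 | 1
1 | 0 | 0 | 0
1 | 1 | 1 | 1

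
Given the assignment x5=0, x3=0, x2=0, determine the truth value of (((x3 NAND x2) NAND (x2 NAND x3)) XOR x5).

Substituting: (((0 NAND 0) NAND (0 NAND 0)) XOR 0)
= 0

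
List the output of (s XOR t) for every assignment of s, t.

s | t | Output
--------------
0 | 0 | 0
0 | 1 | 1
1 | 0 | 1
1 | 1 | 0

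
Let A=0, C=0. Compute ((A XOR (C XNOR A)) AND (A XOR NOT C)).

Substituting: ((0 XOR (0 XNOR 0)) AND (0 XOR NOT 0))
= 1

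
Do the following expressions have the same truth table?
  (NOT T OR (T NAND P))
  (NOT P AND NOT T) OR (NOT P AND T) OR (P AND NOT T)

Yes, they are equivalent — the two output columns agree on all 4 assignments:
P | T | Expression 1 | Expression 2
-----------------------------------
0 | 0 | 1 | 1
0 | 1 | 1 | 1
1 | 0 | 1 | 1
1 | 1 | 0 | 0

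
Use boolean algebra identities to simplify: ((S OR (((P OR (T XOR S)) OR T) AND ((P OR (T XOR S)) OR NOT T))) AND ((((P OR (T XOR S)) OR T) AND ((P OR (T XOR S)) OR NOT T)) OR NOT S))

By distribution ((E OR v) AND (E OR NOT v) = E) then distribution ((E OR v) AND (E OR NOT v) = E):
= (P OR (T XOR S))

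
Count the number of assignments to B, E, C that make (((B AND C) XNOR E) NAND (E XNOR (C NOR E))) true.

Satisfying assignments: (0,0,0), (0,1,0), (0,1,1), (1,0,0), (1,0,1), (1,1,0), (1,1,1)
Count: 7 out of 8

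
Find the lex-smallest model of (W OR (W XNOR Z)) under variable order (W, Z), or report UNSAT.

W=0, Z=0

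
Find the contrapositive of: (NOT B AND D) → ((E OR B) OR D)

Contrapositive: NOT ((E OR B) OR D) → NOT (NOT B AND D)
Note: A statement and its contrapositive are logically equivalent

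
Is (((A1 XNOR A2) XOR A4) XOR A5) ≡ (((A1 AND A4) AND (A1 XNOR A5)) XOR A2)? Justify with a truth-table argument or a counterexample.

No. Counterexample: with A1=0, A2=0, A4=0, A5=0, Expression 1 = 1 but Expression 2 = 0.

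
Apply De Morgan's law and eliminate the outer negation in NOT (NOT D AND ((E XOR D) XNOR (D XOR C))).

D OR NOT ((E XOR D) XNOR (D XOR C))
De Morgan's: NOT(AND of terms) = OR of negations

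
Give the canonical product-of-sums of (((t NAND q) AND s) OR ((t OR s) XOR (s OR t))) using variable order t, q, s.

ΠM(0, 2, 4, 6, 7) = (t OR q OR s) AND (t OR NOT q OR s) AND (NOT t OR q OR s) AND (NOT t OR NOT q OR s) AND (NOT t OR NOT q OR NOT s)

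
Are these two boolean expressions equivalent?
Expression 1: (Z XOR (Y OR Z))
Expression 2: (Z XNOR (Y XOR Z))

No. Counterexample: with Y=0, Z=0, Expression 1 = 0 but Expression 2 = 1.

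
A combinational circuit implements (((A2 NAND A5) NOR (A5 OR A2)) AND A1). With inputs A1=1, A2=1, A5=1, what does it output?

Substituting: (((1 NAND 1) NOR (1 OR 1)) AND 1)
= 0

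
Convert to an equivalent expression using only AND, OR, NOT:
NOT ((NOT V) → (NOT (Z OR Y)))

(NOT V) AND (Z OR Y)
(Negated implication: NOT(A → B) = A AND NOT B)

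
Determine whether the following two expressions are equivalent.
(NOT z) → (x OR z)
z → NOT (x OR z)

No, Inverse is not equivalent to original (counterexample: z=0, x=0)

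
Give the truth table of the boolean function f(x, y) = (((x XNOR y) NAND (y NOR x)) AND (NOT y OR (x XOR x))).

x | y | Output
--------------
0 | 0 | 0
0 | 1 | 0
1 | 0 | 1
1 | 1 | 0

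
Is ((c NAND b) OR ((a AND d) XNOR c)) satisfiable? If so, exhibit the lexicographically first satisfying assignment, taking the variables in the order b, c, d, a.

b=0, c=0, d=0, a=0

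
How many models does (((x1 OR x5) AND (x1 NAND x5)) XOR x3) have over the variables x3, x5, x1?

Satisfying assignments: (0,0,1), (0,1,0), (1,0,0), (1,1,1)
Count: 4 out of 8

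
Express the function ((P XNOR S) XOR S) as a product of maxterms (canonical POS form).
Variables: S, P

ΠM(1, 3) = (S OR NOT P) AND (NOT S OR NOT P)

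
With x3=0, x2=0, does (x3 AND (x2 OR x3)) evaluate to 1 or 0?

Substituting: (0 AND (0 OR 0))
= 0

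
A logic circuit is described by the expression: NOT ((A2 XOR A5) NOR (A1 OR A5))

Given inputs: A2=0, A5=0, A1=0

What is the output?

Substituting: NOT ((0 XOR 0) NOR (0 OR 0))
= 0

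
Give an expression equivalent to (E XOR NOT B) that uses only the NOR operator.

((((E NOR (B NOR B)) NOR (E NOR (B NOR B))) NOR ((E NOR (B NOR B)) NOR (E NOR (B NOR B)))) NOR ((((E NOR E) NOR ((B NOR B) NOR (B NOR B))) NOR ((E NOR E) NOR ((B NOR B) NOR (B NOR B)))) NOR (((E NOR E) NOR ((B NOR B) NOR (B NOR B))) NOR ((E NOR E) NOR ((B NOR B) NOR (B NOR B))))))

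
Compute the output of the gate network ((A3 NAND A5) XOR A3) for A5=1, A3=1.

Substituting: ((1 NAND 1) XOR 1)
= 1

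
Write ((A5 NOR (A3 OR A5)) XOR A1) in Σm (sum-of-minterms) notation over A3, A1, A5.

Σm(0, 3, 6, 7) = (NOT A3 AND NOT A1 AND NOT A5) OR (NOT A3 AND A1 AND A5) OR (A3 AND A1 AND NOT A5) OR (A3 AND A1 AND A5)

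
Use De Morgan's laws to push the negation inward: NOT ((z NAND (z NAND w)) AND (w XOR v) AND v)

NOT (z NAND (z NAND w)) OR NOT (w XOR v) OR NOT v
De Morgan's: NOT(AND of terms) = OR of negations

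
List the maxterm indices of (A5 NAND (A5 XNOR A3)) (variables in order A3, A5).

ΠM(3) = (NOT A3 OR NOT A5)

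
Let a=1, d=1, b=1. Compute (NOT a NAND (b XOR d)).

Substituting: (NOT 1 NAND (1 XOR 1))
= 1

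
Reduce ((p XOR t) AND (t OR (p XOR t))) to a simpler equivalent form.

By absorption (E AND (E OR v) = E):
= (p XOR t)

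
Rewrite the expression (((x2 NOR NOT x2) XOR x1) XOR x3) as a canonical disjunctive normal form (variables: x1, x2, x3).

(NOT x1 AND NOT x2 AND x3) OR (NOT x1 AND x2 AND x3) OR (x1 AND NOT x2 AND NOT x3) OR (x1 AND x2 AND NOT x3)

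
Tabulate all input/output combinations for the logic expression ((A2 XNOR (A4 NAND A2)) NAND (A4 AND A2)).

A4 | A2 | Output
----------------
0 | 0 | 1
0 | 1 | 1
1 | 0 | 1
1 | 1 | 1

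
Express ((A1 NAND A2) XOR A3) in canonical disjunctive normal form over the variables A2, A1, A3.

(NOT A2 AND NOT A1 AND NOT A3) OR (NOT A2 AND A1 AND NOT A3) OR (A2 AND NOT A1 AND NOT A3) OR (A2 AND A1 AND A3)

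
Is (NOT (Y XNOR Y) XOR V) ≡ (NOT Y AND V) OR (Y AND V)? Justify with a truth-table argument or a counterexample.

Yes, they are equivalent — the two output columns agree on all 4 assignments:
Y | V | Expression 1 | Expression 2
-----------------------------------
0 | 0 | 0 | 0
0 | 1 | 1 | 1
1 | 0 | 0 | 0
1 | 1 | 1 | 1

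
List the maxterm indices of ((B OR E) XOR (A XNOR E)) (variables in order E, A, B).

ΠM(1, 2, 6, 7) = (E OR A OR NOT B) AND (E OR NOT A OR B) AND (NOT E OR NOT A OR B) AND (NOT E OR NOT A OR NOT B)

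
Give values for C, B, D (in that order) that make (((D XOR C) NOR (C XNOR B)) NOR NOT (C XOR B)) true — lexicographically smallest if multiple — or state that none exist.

C=0, B=1, D=1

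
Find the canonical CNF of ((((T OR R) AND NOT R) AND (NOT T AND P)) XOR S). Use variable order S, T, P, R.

(S OR T OR P OR R) AND (S OR T OR P OR NOT R) AND (S OR T OR NOT P OR R) AND (S OR T OR NOT P OR NOT R) AND (S OR NOT T OR P OR R) AND (S OR NOT T OR P OR NOT R) AND (S OR NOT T OR NOT P OR R) AND (S OR NOT T OR NOT P OR NOT R)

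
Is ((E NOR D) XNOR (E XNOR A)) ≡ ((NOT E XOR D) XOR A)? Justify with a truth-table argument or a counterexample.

No. Counterexample: with E=1, D=0, A=0, Expression 1 = 1 but Expression 2 = 0.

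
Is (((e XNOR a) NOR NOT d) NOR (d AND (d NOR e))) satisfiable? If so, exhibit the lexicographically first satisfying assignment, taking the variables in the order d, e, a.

d=0, e=0, a=0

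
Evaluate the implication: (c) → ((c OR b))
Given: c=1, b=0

Antecedent (c) = 1; consequent ((c OR b)) = 1.
1 → 1 = 1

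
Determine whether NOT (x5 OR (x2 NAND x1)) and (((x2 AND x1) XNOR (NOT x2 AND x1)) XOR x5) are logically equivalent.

No. Counterexample: with x2=0, x5=0, x1=0, Expression 1 = 0 but Expression 2 = 1.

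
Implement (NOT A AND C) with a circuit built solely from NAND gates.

(((A NAND A) NAND C) NAND ((A NAND A) NAND C))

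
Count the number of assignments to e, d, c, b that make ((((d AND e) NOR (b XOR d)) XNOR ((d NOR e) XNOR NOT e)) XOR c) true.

Satisfying assignments: (0,0,0,0), (0,0,1,1), (0,1,0,0), (0,1,1,1), (1,0,0,0), (1,0,1,1), (1,1,1,0), (1,1,1,1)
Count: 8 out of 16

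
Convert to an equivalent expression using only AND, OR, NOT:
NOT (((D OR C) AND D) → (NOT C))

((D OR C) AND D) AND C
(Negated implication: NOT(A → B) = A AND NOT B)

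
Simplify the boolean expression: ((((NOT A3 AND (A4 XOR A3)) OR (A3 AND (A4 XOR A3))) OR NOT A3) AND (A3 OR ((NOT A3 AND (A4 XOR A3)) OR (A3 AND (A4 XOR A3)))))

By distribution ((E OR v) AND (E OR NOT v) = E) then distribution ((E AND v) OR (E AND NOT v) = E):
= (A4 XOR A3)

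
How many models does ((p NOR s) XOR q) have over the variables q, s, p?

Satisfying assignments: (0,0,0), (1,0,1), (1,1,0), (1,1,1)
Count: 4 out of 8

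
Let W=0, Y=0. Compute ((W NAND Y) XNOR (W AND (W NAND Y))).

Substituting: ((0 NAND 0) XNOR (0 AND (0 NAND 0)))
= 0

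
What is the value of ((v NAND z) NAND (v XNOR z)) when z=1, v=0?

Substituting: ((0 NAND 1) NAND (0 XNOR 1))
= 1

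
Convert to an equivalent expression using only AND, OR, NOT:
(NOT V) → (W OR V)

V OR (W OR V)
(Implication elimination: A → B = NOT A OR B)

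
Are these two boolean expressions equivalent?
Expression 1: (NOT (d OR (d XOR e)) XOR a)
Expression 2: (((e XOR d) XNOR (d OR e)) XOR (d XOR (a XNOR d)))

No. Counterexample: with d=0, a=0, e=0, Expression 1 = 1 but Expression 2 = 0.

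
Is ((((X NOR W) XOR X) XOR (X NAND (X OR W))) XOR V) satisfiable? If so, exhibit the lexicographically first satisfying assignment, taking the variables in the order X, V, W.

X=0, V=0, W=1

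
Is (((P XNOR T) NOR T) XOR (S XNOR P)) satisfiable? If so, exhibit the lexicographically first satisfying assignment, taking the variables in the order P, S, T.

P=0, S=0, T=0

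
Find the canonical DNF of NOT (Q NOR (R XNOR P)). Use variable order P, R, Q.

(NOT P AND NOT R AND NOT Q) OR (NOT P AND NOT R AND Q) OR (NOT P AND R AND Q) OR (P AND NOT R AND Q) OR (P AND R AND NOT Q) OR (P AND R AND Q)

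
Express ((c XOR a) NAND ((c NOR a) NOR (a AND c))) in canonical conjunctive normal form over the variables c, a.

(c OR NOT a) AND (NOT c OR a)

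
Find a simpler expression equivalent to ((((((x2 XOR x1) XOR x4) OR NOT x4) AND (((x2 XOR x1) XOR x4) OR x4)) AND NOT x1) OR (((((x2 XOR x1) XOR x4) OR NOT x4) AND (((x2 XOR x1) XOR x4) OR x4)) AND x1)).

By distribution ((E AND v) OR (E AND NOT v) = E) then distribution ((E OR v) AND (E OR NOT v) = E):
= ((x2 XOR x1) XOR x4)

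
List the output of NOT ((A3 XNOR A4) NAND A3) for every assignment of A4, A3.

A4 | A3 | Output
----------------
0 | 0 | 0
0 | 1 | 0
1 | 0 | 0
1 | 1 | 1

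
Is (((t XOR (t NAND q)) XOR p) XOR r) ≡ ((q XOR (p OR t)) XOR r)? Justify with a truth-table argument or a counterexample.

No. Counterexample: with p=0, q=0, t=0, r=0, Expression 1 = 1 but Expression 2 = 0.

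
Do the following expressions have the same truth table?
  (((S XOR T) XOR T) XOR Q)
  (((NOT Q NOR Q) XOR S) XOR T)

No. Counterexample: with Q=0, S=0, T=1, Expression 1 = 0 but Expression 2 = 1.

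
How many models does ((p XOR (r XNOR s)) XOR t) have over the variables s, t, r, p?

Satisfying assignments: (0,0,0,0), (0,0,1,1), (0,1,0,1), (0,1,1,0), (1,0,0,1), (1,0,1,0), (1,1,0,0), (1,1,1,1)
Count: 8 out of 16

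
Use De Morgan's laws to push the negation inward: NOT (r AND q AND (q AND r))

NOT r OR NOT q OR NOT (q AND r)
De Morgan's: NOT(AND of terms) = OR of negations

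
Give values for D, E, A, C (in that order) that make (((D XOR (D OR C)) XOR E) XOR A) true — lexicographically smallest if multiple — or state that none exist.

D=0, E=0, A=0, C=1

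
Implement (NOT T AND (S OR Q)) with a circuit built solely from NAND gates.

(((T NAND T) NAND ((S NAND S) NAND (Q NAND Q))) NAND ((T NAND T) NAND ((S NAND S) NAND (Q NAND Q))))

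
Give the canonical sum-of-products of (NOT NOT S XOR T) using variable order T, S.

Σm(1, 2) = (NOT T AND S) OR (T AND NOT S)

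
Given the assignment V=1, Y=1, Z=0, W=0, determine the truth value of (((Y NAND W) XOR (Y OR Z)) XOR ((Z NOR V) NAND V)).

Substituting: (((1 NAND 0) XOR (1 OR 0)) XOR ((0 NOR 1) NAND 1))
= 1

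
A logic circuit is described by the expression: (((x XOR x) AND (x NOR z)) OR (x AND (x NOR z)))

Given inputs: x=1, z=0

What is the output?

Substituting: (((1 XOR 1) AND (1 NOR 0)) OR (1 AND (1 NOR 0)))
= 0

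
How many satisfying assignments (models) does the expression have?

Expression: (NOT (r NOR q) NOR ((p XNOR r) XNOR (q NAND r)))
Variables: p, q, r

Satisfying assignments: (1,0,0)
Count: 1 out of 8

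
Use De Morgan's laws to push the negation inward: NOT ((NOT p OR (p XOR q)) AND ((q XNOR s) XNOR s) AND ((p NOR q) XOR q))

NOT (NOT p OR (p XOR q)) OR NOT ((q XNOR s) XNOR s) OR NOT ((p NOR q) XOR q)
De Morgan's: NOT(AND of terms) = OR of negations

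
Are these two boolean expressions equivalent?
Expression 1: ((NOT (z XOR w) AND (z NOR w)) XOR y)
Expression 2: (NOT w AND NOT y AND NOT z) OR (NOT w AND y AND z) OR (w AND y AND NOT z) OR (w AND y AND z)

Yes, they are equivalent — the two output columns agree on all 8 assignments:
w | y | z | Expression 1 | Expression 2
---------------------------------------
0 | 0 | 0 | 1 | 1
0 | 0 | 1 | 0 | 0
0 | 1 | 0 | 0 | 0
0 | 1 | 1 | 1 | 1
1 | 0 | 0 | 0 | 0
1 | 0 | 1 | 0 | 0
1 | 1 | 0 | 1 | 1
1 | 1 | 1 | 1 | 1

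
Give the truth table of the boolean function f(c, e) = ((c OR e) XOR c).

c | e | Output
--------------
0 | 0 | 0
0 | 1 | 1
1 | 0 | 0
1 | 1 | 0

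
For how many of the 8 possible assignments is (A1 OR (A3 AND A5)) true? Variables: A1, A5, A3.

Satisfying assignments: (0,1,1), (1,0,0), (1,0,1), (1,1,0), (1,1,1)
Count: 5 out of 8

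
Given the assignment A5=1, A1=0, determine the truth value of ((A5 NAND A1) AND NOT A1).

Substituting: ((1 NAND 0) AND NOT 0)
= 1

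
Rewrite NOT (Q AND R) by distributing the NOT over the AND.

NOT Q OR NOT R
De Morgan's: NOT(AND of terms) = OR of negations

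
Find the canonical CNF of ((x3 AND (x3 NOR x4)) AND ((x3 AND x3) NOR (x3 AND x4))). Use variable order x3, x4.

(x3 OR x4) AND (x3 OR NOT x4) AND (NOT x3 OR x4) AND (NOT x3 OR NOT x4)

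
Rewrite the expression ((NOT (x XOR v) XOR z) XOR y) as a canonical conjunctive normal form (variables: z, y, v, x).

(z OR y OR v OR NOT x) AND (z OR y OR NOT v OR x) AND (z OR NOT y OR v OR x) AND (z OR NOT y OR NOT v OR NOT x) AND (NOT z OR y OR v OR x) AND (NOT z OR y OR NOT v OR NOT x) AND (NOT z OR NOT y OR v OR NOT x) AND (NOT z OR NOT y OR NOT v OR x)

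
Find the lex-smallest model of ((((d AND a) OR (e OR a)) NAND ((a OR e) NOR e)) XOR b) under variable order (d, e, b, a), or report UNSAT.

d=0, e=0, b=0, a=0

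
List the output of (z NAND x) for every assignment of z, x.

z | x | Output
--------------
0 | 0 | 1
0 | 1 | 1
1 | 0 | 1
1 | 1 | 0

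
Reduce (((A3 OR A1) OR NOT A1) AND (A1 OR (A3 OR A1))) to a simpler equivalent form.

By distribution ((E OR v) AND (E OR NOT v) = E):
= (A3 OR A1)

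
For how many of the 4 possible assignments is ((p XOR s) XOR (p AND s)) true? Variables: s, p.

Satisfying assignments: (0,1), (1,0), (1,1)
Count: 3 out of 4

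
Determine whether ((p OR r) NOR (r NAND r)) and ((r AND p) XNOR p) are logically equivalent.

No. Counterexample: with p=0, r=0, Expression 1 = 0 but Expression 2 = 1.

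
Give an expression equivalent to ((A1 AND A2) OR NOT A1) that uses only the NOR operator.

((((A1 NOR A1) NOR (A2 NOR A2)) NOR (A1 NOR A1)) NOR (((A1 NOR A1) NOR (A2 NOR A2)) NOR (A1 NOR A1)))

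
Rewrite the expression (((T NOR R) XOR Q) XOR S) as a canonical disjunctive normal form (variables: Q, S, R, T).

(NOT Q AND NOT S AND NOT R AND NOT T) OR (NOT Q AND S AND NOT R AND T) OR (NOT Q AND S AND R AND NOT T) OR (NOT Q AND S AND R AND T) OR (Q AND NOT S AND NOT R AND T) OR (Q AND NOT S AND R AND NOT T) OR (Q AND NOT S AND R AND T) OR (Q AND S AND NOT R AND NOT T)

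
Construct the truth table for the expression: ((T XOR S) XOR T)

S | T | Output
--------------
0 | 0 | 0
0 | 1 | 0
1 | 0 | 1
1 | 1 | 1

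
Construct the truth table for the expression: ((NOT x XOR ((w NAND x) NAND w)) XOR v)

x | w | v | Output
------------------
0 | 0 | 0 | 0
0 | 0 | 1 | 1
0 | 1 | 0 | 1
0 | 1 | 1 | 0
1 | 0 | 0 | 1
1 | 0 | 1 | 0
1 | 1 | 0 | 1
1 | 1 | 1 | 0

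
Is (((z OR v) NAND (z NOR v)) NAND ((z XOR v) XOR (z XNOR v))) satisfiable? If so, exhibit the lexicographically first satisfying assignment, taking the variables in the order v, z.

UNSATISFIABLE - no assignment makes this expression true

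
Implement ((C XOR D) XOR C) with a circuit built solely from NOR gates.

((((((((C NOR D) NOR (C NOR D)) NOR ((C NOR D) NOR (C NOR D))) NOR ((((C NOR C) NOR (D NOR D)) NOR ((C NOR C) NOR (D NOR D))) NOR (((C NOR C) NOR (D NOR D)) NOR ((C NOR C) NOR (D NOR D))))) NOR C) NOR (((((C NOR D) NOR (C NOR D)) NOR ((C NOR D) NOR (C NOR D))) NOR ((((C NOR C) NOR (D NOR D)) NOR ((C NOR C) NOR (D NOR D))) NOR (((C NOR C) NOR (D NOR D)) NOR ((C NOR C) NOR (D NOR D))))) NOR C)) NOR ((((((C NOR D) NOR (C NOR D)) NOR ((C NOR D) NOR (C NOR D))) NOR ((((C NOR C) NOR (D NOR D)) NOR ((C NOR C) NOR (D NOR D))) NOR (((C NOR C) NOR (D NOR D)) NOR ((C NOR C) NOR (D NOR D))))) NOR C) NOR (((((C NOR D) NOR (C NOR D)) NOR ((C NOR D) NOR (C NOR D))) NOR ((((C NOR C) NOR (D NOR D)) NOR ((C NOR C) NOR (D NOR D))) NOR (((C NOR C) NOR (D NOR D)) NOR ((C NOR C) NOR (D NOR D))))) NOR C))) NOR ((((((((C NOR D) NOR (C NOR D)) NOR ((C NOR D) NOR (C NOR D))) NOR ((((C NOR C) NOR (D NOR D)) NOR ((C NOR C) NOR (D NOR D))) NOR (((C NOR C) NOR (D NOR D)) NOR ((C NOR C) NOR (D NOR D))))) NOR ((((C NOR D) NOR (C NOR D)) NOR ((C NOR D) NOR (C NOR D))) NOR ((((C NOR C) NOR (D NOR D)) NOR ((C NOR C) NOR (D NOR D))) NOR (((C NOR C) NOR (D NOR D)) NOR ((C NOR C) NOR (D NOR D)))))) NOR (C NOR C)) NOR ((((((C NOR D) NOR (C NOR D)) NOR ((C NOR D) NOR (C NOR D))) NOR ((((C NOR C) NOR (D NOR D)) NOR ((C NOR C) NOR (D NOR D))) NOR (((C NOR C) NOR (D NOR D)) NOR ((C NOR C) NOR (D NOR D))))) NOR ((((C NOR D) NOR (C NOR D)) NOR ((C NOR D) NOR (C NOR D))) NOR ((((C NOR C) NOR (D NOR D)) NOR ((C NOR C) NOR (D NOR D))) NOR (((C NOR C) NOR (D NOR D)) NOR ((C NOR C) NOR (D NOR D)))))) NOR (C NOR C))) NOR (((((((C NOR D) NOR (C NOR D)) NOR ((C NOR D) NOR (C NOR D))) NOR ((((C NOR C) NOR (D NOR D)) NOR ((C NOR C) NOR (D NOR D))) NOR (((C NOR C) NOR (D NOR D)) NOR ((C NOR C) NOR (D NOR D))))) NOR ((((C NOR D) NOR (C NOR D)) NOR ((C NOR D) NOR (C NOR D))) NOR ((((C NOR C) NOR (D NOR D)) NOR ((C NOR C) NOR (D NOR D))) NOR (((C NOR C) NOR (D NOR D)) NOR ((C NOR C) NOR (D NOR D)))))) NOR (C NOR C)) NOR ((((((C NOR D) NOR (C NOR D)) NOR ((C NOR D) NOR (C NOR D))) NOR ((((C NOR C) NOR (D NOR D)) NOR ((C NOR C) NOR (D NOR D))) NOR (((C NOR C) NOR (D NOR D)) NOR ((C NOR C) NOR (D NOR D))))) NOR ((((C NOR D) NOR (C NOR D)) NOR ((C NOR D) NOR (C NOR D))) NOR ((((C NOR C) NOR (D NOR D)) NOR ((C NOR C) NOR (D NOR D))) NOR (((C NOR C) NOR (D NOR D)) NOR ((C NOR C) NOR (D NOR D)))))) NOR (C NOR C)))))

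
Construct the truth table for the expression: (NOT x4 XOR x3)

x3 | x4 | Output
----------------
0 | 0 | 1
0 | 1 | 0
1 | 0 | 0
1 | 1 | 1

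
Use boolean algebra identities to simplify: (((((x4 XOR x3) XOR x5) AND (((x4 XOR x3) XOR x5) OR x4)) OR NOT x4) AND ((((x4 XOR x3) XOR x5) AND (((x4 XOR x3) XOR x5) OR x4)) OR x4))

By distribution ((E OR v) AND (E OR NOT v) = E) then absorption (E AND (E OR v) = E):
= ((x4 XOR x3) XOR x5)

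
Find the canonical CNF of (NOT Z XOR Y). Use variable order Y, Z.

(Y OR NOT Z) AND (NOT Y OR Z)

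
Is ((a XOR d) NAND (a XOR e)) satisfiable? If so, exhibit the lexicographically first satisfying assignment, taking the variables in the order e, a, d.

e=0, a=0, d=0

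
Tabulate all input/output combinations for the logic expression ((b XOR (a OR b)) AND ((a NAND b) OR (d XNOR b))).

a | d | b | Output
------------------
0 | 0 | 0 | 0
0 | 0 | 1 | 0
0 | 1 | 0 | 0
0 | 1 | 1 | 0
1 | 0 | 0 | 1
1 | 0 | 1 | 0
1 | 1 | 0 | 1
1 | 1 | 1 | 0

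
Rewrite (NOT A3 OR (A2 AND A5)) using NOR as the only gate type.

(((A3 NOR A3) NOR ((A2 NOR A2) NOR (A5 NOR A5))) NOR ((A3 NOR A3) NOR ((A2 NOR A2) NOR (A5 NOR A5))))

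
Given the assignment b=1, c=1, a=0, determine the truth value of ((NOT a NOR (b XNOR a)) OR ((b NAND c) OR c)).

Substituting: ((NOT 0 NOR (1 XNOR 0)) OR ((1 NAND 1) OR 1))
= 1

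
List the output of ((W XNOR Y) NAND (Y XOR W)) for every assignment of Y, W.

Y | W | Output
--------------
0 | 0 | 1
0 | 1 | 1
1 | 0 | 1
1 | 1 | 1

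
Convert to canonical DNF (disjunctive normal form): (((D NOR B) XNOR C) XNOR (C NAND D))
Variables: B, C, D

(NOT B AND NOT C AND D) OR (NOT B AND C AND NOT D) OR (NOT B AND C AND D) OR (B AND NOT C AND NOT D) OR (B AND NOT C AND D) OR (B AND C AND D)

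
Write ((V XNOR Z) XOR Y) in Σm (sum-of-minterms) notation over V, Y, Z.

Σm(0, 3, 5, 6) = (NOT V AND NOT Y AND NOT Z) OR (NOT V AND Y AND Z) OR (V AND NOT Y AND Z) OR (V AND Y AND NOT Z)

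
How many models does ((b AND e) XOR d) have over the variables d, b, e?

Satisfying assignments: (0,1,1), (1,0,0), (1,0,1), (1,1,0)
Count: 4 out of 8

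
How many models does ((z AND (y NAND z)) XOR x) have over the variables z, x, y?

Satisfying assignments: (0,1,0), (0,1,1), (1,0,0), (1,1,1)
Count: 4 out of 8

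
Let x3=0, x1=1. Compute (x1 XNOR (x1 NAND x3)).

Substituting: (1 XNOR (1 NAND 0))
= 1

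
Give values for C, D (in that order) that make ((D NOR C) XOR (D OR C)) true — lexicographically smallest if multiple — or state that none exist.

C=0, D=0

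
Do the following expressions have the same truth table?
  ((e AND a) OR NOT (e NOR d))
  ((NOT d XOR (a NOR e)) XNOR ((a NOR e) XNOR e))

No. Counterexample: with e=0, d=0, a=0, Expression 1 = 0 but Expression 2 = 1.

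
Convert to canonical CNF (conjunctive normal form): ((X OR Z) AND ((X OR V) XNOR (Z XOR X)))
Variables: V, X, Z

(V OR X OR Z) AND (V OR X OR NOT Z) AND (V OR NOT X OR NOT Z) AND (NOT V OR X OR Z) AND (NOT V OR NOT X OR NOT Z)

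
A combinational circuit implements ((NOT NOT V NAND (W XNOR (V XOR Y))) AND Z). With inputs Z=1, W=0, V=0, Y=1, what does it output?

Substituting: ((NOT NOT 0 NAND (0 XNOR (0 XOR 1))) AND 1)
= 1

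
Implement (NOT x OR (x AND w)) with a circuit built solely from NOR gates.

(((x NOR x) NOR ((x NOR x) NOR (w NOR w))) NOR ((x NOR x) NOR ((x NOR x) NOR (w NOR w))))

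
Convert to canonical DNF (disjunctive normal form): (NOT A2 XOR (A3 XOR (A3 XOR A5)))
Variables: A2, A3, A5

(NOT A2 AND NOT A3 AND NOT A5) OR (NOT A2 AND A3 AND NOT A5) OR (A2 AND NOT A3 AND A5) OR (A2 AND A3 AND A5)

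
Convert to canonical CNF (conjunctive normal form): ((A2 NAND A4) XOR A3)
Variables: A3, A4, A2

(A3 OR NOT A4 OR NOT A2) AND (NOT A3 OR A4 OR A2) AND (NOT A3 OR A4 OR NOT A2) AND (NOT A3 OR NOT A4 OR A2)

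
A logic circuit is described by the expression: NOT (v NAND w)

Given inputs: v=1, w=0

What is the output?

Substituting: NOT (1 NAND 0)
= 0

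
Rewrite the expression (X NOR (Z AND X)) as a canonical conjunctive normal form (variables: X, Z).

(NOT X OR Z) AND (NOT X OR NOT Z)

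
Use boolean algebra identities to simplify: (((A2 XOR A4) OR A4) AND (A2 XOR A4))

By absorption (E AND (E OR v) = E):
= (A2 XOR A4)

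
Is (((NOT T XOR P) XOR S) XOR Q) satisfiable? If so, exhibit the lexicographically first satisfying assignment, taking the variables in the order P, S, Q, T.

P=0, S=0, Q=0, T=0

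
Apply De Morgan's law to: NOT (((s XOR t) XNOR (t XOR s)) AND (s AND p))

NOT ((s XOR t) XNOR (t XOR s)) OR NOT (s AND p)
De Morgan's: NOT(AND of terms) = OR of negations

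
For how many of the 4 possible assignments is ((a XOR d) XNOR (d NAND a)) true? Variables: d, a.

Satisfying assignments: (0,1), (1,0), (1,1)
Count: 3 out of 4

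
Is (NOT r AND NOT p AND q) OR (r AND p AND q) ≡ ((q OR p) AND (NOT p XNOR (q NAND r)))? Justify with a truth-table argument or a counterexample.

Yes, they are equivalent — the two output columns agree on all 8 assignments:
r | p | q | Expression 1 | Expression 2
---------------------------------------
0 | 0 | 0 | 0 | 0
0 | 0 | 1 | 1 | 1
0 | 1 | 0 | 0 | 0
0 | 1 | 1 | 0 | 0
1 | 0 | 0 | 0 | 0
1 | 0 | 1 | 0 | 0
1 | 1 | 0 | 0 | 0
1 | 1 | 1 | 1 | 1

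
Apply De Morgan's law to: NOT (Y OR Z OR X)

NOT Y AND NOT Z AND NOT X
De Morgan's: NOT(OR of terms) = AND of negations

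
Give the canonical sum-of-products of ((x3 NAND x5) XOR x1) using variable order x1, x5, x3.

Σm(0, 1, 2, 7) = (NOT x1 AND NOT x5 AND NOT x3) OR (NOT x1 AND NOT x5 AND x3) OR (NOT x1 AND x5 AND NOT x3) OR (x1 AND x5 AND x3)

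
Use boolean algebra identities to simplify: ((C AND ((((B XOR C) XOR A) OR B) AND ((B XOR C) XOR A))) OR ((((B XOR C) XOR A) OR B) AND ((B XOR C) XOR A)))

By absorption (E OR (E AND v) = E) then absorption (E AND (E OR v) = E):
= ((B XOR C) XOR A)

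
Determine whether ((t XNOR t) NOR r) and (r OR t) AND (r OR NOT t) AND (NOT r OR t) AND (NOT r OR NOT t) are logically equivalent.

Yes, they are equivalent — the two output columns agree on all 4 assignments:
r | t | Expression 1 | Expression 2
-----------------------------------
0 | 0 | 0 | 0
0 | 1 | 0 | 0
1 | 0 | 0 | 0
1 | 1 | 0 | 0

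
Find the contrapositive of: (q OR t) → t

Contrapositive: NOT t → NOT (q OR t)
Note: A statement and its contrapositive are logically equivalent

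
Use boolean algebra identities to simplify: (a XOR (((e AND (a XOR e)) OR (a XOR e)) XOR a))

By XOR self-cancellation ((E XOR v) XOR v = E) then absorption (E OR (E AND v) = E):
= (a XOR e)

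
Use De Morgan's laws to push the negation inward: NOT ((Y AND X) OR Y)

NOT (Y AND X) AND NOT Y
De Morgan's: NOT(OR of terms) = AND of negations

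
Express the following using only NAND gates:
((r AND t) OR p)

((((r NAND t) NAND (r NAND t)) NAND ((r NAND t) NAND (r NAND t))) NAND (p NAND p))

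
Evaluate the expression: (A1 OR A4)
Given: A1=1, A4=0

Substituting: (1 OR 0)
= 1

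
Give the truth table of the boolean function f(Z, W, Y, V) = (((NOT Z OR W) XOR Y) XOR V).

Z | W | Y | V | Output
----------------------
0 | 0 | 0 | 0 | 1
0 | 0 | 0 | 1 | 0
0 | 0 | 1 | 0 | 0
0 | 0 | 1 | 1 | 1
0 | 1 | 0 | 0 | 1
0 | 1 | 0 | 1 | 0
0 | 1 | 1 | 0 | 0
0 | 1 | 1 | 1 | 1
1 | 0 | 0 | 0 | 0
1 | 0 | 0 | 1 | 1
1 | 0 | 1 | 0 | 1
1 | 0 | 1 | 1 | 0
1 | 1 | 0 | 0 | 1
1 | 1 | 0 | 1 | 0
1 | 1 | 1 | 0 | 0
1 | 1 | 1 | 1 | 1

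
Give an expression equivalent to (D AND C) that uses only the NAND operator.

((D NAND C) NAND (D NAND C))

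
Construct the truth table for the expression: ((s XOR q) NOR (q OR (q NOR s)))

s | q | Output
--------------
0 | 0 | 0
0 | 1 | 0
1 | 0 | 0
1 | 1 | 0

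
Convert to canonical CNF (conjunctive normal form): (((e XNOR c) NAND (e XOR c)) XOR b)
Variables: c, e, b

(c OR e OR NOT b) AND (c OR NOT e OR NOT b) AND (NOT c OR e OR NOT b) AND (NOT c OR NOT e OR NOT b)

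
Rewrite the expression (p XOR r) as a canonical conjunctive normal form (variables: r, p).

(r OR p) AND (NOT r OR NOT p)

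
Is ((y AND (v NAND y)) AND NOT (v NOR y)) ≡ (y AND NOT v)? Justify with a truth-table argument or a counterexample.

Yes, they are equivalent — the two output columns agree on all 4 assignments:
y | v | Expression 1 | Expression 2
-----------------------------------
0 | 0 | 0 | 0
0 | 1 | 0 | 0
1 | 0 | 1 | 1
1 | 1 | 0 | 0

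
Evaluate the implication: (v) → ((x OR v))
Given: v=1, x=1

Antecedent (v) = 1; consequent ((x OR v)) = 1.
1 → 1 = 1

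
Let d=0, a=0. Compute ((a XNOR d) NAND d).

Substituting: ((0 XNOR 0) NAND 0)
= 1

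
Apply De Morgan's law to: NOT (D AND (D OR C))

NOT D OR NOT (D OR C)
De Morgan's: NOT(AND of terms) = OR of negations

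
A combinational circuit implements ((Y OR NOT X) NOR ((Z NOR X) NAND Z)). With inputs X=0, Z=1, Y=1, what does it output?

Substituting: ((1 OR NOT 0) NOR ((1 NOR 0) NAND 1))
= 0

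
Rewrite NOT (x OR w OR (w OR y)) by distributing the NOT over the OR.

NOT x AND NOT w AND NOT (w OR y)
De Morgan's: NOT(OR of terms) = AND of negations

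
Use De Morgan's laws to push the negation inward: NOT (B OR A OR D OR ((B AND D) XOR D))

NOT B AND NOT A AND NOT D AND NOT ((B AND D) XOR D)
De Morgan's: NOT(OR of terms) = AND of negations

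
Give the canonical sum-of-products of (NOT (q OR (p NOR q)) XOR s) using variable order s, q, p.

Σm(1, 4, 6, 7) = (NOT s AND NOT q AND p) OR (s AND NOT q AND NOT p) OR (s AND q AND NOT p) OR (s AND q AND p)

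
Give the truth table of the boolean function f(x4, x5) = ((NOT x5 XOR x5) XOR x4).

x4 | x5 | Output
----------------
0 | 0 | 1
0 | 1 | 1
1 | 0 | 0
1 | 1 | 0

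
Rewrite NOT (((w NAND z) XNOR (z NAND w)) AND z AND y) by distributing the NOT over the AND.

NOT ((w NAND z) XNOR (z NAND w)) OR NOT z OR NOT y
De Morgan's: NOT(AND of terms) = OR of negations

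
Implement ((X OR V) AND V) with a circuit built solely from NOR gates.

((((X NOR V) NOR (X NOR V)) NOR ((X NOR V) NOR (X NOR V))) NOR (V NOR V))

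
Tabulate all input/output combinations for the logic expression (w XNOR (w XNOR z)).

z | w | Output
--------------
0 | 0 | 0
0 | 1 | 0
1 | 0 | 1
1 | 1 | 1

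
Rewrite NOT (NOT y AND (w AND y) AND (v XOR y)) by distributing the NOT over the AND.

y OR NOT (w AND y) OR NOT (v XOR y)
De Morgan's: NOT(AND of terms) = OR of negations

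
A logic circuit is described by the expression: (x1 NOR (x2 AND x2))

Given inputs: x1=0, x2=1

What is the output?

Substituting: (0 NOR (1 AND 1))
= 0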